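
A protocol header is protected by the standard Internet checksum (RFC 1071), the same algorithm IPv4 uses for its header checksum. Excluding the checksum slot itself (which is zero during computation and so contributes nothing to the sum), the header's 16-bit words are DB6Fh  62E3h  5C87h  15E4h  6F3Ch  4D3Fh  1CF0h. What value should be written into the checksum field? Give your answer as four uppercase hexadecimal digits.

One's-complement addition (fold any carry out of bit 15 back into bit 0):
  0xDB6F + 0x62E3 = 0x13E52 → wrap carry → 0x3E53
  0x3E53 + 0x5C87 = 0x09ADA
  0x9ADA + 0x15E4 = 0x0B0BE
  0xB0BE + 0x6F3C = 0x11FFA → wrap carry → 0x1FFB
  0x1FFB + 0x4D3F = 0x06D3A
  0x6D3A + 0x1CF0 = 0x08A2A
One's-complement sum = 0x8A2A.
Checksum = ~0x8A2A & 0xFFFF = 0x75D5.

75D5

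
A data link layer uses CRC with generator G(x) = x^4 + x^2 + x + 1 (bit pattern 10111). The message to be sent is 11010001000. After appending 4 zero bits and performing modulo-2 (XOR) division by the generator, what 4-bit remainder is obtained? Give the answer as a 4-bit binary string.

1100

Append 4 zeros: 110100010000000. Divide by 10111 (XOR where the leading bit is 1):
  pos 0: 11010 XOR 10111 = 01101
  pos 1: 11010 XOR 10111 = 01101
  pos 2: 11010 XOR 10111 = 01101
  pos 3: 11011 XOR 10111 = 01100
  pos 4: 11000 XOR 10111 = 01111
  pos 5: 11110 XOR 10111 = 01001
  pos 6: 10010 XOR 10111 = 00101
  pos 8: 10100 XOR 10111 = 00011
Remainder (last 4 bits) = 1100. This is the CRC / FCS.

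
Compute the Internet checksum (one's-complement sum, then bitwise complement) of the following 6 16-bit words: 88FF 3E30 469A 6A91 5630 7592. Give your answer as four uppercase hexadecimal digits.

One's-complement addition (fold any carry out of bit 15 back into bit 0):
  0x88FF + 0x3E30 = 0x0C72F
  0xC72F + 0x469A = 0x10DC9 → wrap carry → 0x0DCA
  0x0DCA + 0x6A91 = 0x0785B
  0x785B + 0x5630 = 0x0CE8B
  0xCE8B + 0x7592 = 0x1441D → wrap carry → 0x441E
One's-complement sum = 0x441E.
Checksum = ~0x441E & 0xFFFF = 0xBBE1.

BBE1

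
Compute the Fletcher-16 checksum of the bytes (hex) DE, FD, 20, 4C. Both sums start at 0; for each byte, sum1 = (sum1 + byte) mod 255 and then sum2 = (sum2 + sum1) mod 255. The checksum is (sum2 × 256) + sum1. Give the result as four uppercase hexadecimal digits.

Running sums (mod 255):
  after byte 0 (DE): sum1=222, sum2=222
  after byte 1 (FD): sum1=220, sum2=187
  after byte 2 (20): sum1=252, sum2=184
  after byte 3 (4C): sum1=73, sum2=2
Checksum = sum2·256 + sum1 = 2·256 + 73 = 585 = 0x0249.

0249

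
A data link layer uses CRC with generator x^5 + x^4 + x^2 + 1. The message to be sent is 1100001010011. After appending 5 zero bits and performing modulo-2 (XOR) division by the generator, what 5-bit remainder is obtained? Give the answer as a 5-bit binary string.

Append 5 zeros: 110000101001100000. Divide by 110101 (XOR where the leading bit is 1):
  pos 0: 110000 XOR 110101 = 000101
  pos 3: 101101 XOR 110101 = 011000
  pos 4: 110000 XOR 110101 = 000101
  pos 7: 101011 XOR 110101 = 011110
  pos 8: 111100 XOR 110101 = 001001
  pos 10: 100100 XOR 110101 = 010001
  pos 11: 100010 XOR 110101 = 010111
  pos 12: 101110 XOR 110101 = 011011
Remainder (last 5 bits) = 11011. This is the CRC / FCS.

11011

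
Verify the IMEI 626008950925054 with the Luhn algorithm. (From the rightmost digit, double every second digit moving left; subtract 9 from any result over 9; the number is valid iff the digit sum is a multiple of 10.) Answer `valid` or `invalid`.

valid

From the right, keep odd positions and double even positions (subtract 9 from any doubled value over 9):
  doubled (positions 2,4,...): 1 1 9 1 7 0 4 → sum 23
  kept (positions 1,3,...): 4 0 2 0 9 0 6 6 → sum 27
Total = 50.
50 mod 10 = 0, so the number is valid.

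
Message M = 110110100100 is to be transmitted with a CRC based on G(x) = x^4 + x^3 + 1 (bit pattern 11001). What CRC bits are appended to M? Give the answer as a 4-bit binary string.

1001

Append 4 zeros: 1101101001000000. Divide by 11001 (XOR where the leading bit is 1):
  pos 0: 11011 XOR 11001 = 00010
  pos 3: 10010 XOR 11001 = 01011
  pos 4: 10110 XOR 11001 = 01111
  pos 5: 11111 XOR 11001 = 00110
  pos 7: 11000 XOR 11001 = 00001
  pos 11: 10000 XOR 11001 = 01001
Remainder (last 4 bits) = 1001. This is the CRC / FCS.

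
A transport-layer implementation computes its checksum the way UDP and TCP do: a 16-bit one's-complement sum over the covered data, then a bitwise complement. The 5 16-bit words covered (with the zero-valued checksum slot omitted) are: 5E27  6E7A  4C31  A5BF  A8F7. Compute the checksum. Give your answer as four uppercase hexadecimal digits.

9875

One's-complement addition (fold any carry out of bit 15 back into bit 0):
  0x5E27 + 0x6E7A = 0x0CCA1
  0xCCA1 + 0x4C31 = 0x118D2 → wrap carry → 0x18D3
  0x18D3 + 0xA5BF = 0x0BE92
  0xBE92 + 0xA8F7 = 0x16789 → wrap carry → 0x678A
One's-complement sum = 0x678A.
Checksum = ~0x678A & 0xFFFF = 0x9875.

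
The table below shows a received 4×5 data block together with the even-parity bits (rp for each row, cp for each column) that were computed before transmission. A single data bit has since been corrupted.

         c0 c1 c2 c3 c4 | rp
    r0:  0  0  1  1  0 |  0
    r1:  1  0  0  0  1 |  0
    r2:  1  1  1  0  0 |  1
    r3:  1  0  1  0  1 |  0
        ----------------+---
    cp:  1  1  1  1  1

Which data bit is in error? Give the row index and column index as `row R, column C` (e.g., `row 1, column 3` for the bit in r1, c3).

Recompute each row's even parity and compare to rp:
  r0: data parity 0, sent rp 0 → ok
  r1: data parity 0, sent rp 0 → ok
  r2: data parity 1, sent rp 1 → ok
  r3: data parity 1, sent rp 0 → mismatch
Recompute each column's even parity and compare to cp:
  c0: data parity 1, sent cp 1 → ok
  c1: data parity 1, sent cp 1 → ok
  c2: data parity 1, sent cp 1 → ok
  c3: data parity 1, sent cp 1 → ok
  c4: data parity 0, sent cp 1 → mismatch
Exactly one row (r3) and one column (c4) fail → the flipped bit is at their intersection.

row 3, column 4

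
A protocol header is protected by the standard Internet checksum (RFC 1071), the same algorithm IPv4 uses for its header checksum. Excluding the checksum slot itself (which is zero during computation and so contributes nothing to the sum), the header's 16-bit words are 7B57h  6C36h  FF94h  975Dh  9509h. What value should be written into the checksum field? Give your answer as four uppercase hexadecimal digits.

One's-complement addition (fold any carry out of bit 15 back into bit 0):
  0x7B57 + 0x6C36 = 0x0E78D
  0xE78D + 0xFF94 = 0x1E721 → wrap carry → 0xE722
  0xE722 + 0x975D = 0x17E7F → wrap carry → 0x7E80
  0x7E80 + 0x9509 = 0x11389 → wrap carry → 0x138A
One's-complement sum = 0x138A.
Checksum = ~0x138A & 0xFFFF = 0xEC75.

EC75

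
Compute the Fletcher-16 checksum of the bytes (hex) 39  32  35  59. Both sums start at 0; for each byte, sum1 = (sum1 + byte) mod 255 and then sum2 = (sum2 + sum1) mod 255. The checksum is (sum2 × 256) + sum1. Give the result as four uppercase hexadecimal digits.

Running sums (mod 255):
  after byte 0 (39): sum1=57, sum2=57
  after byte 1 (32): sum1=107, sum2=164
  after byte 2 (35): sum1=160, sum2=69
  after byte 3 (59): sum1=249, sum2=63
Checksum = sum2·256 + sum1 = 63·256 + 249 = 16377 = 0x3FF9.

3FF9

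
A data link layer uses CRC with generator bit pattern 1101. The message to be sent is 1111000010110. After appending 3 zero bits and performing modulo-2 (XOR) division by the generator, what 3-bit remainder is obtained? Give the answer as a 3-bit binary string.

011

Append 3 zeros: 1111000010110000. Divide by 1101 (XOR where the leading bit is 1):
  pos 0: 1111 XOR 1101 = 0010
  pos 2: 1000 XOR 1101 = 0101
  pos 3: 1010 XOR 1101 = 0111
  pos 4: 1110 XOR 1101 = 0011
  pos 6: 1110 XOR 1101 = 0011
  pos 8: 1111 XOR 1101 = 0010
  pos 10: 1000 XOR 1101 = 0101
  pos 11: 1010 XOR 1101 = 0111
  pos 12: 1110 XOR 1101 = 0011
Remainder (last 3 bits) = 011. This is the CRC / FCS.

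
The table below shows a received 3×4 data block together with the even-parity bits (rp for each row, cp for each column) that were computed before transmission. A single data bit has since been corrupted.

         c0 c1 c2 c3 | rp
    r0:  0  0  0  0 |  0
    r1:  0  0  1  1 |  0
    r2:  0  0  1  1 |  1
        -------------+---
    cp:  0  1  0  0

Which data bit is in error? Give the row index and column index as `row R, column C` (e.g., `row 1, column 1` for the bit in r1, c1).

row 2, column 1

Recompute each row's even parity and compare to rp:
  r0: data parity 0, sent rp 0 → ok
  r1: data parity 0, sent rp 0 → ok
  r2: data parity 0, sent rp 1 → mismatch
Recompute each column's even parity and compare to cp:
  c0: data parity 0, sent cp 0 → ok
  c1: data parity 0, sent cp 1 → mismatch
  c2: data parity 0, sent cp 0 → ok
  c3: data parity 0, sent cp 0 → ok
Exactly one row (r2) and one column (c1) fail → the flipped bit is at their intersection.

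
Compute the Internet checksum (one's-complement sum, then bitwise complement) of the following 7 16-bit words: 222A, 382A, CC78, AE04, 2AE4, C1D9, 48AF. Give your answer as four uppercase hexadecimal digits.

One's-complement addition (fold any carry out of bit 15 back into bit 0):
  0x222A + 0x382A = 0x05A54
  0x5A54 + 0xCC78 = 0x126CC → wrap carry → 0x26CD
  0x26CD + 0xAE04 = 0x0D4D1
  0xD4D1 + 0x2AE4 = 0x0FFB5
  0xFFB5 + 0xC1D9 = 0x1C18E → wrap carry → 0xC18F
  0xC18F + 0x48AF = 0x10A3E → wrap carry → 0x0A3F
One's-complement sum = 0x0A3F.
Checksum = ~0x0A3F & 0xFFFF = 0xF5C0.

F5C0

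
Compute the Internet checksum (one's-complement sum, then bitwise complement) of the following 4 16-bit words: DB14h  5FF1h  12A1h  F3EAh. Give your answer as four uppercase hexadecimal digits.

One's-complement addition (fold any carry out of bit 15 back into bit 0):
  0xDB14 + 0x5FF1 = 0x13B05 → wrap carry → 0x3B06
  0x3B06 + 0x12A1 = 0x04DA7
  0x4DA7 + 0xF3EA = 0x14191 → wrap carry → 0x4192
One's-complement sum = 0x4192.
Checksum = ~0x4192 & 0xFFFF = 0xBE6D.

BE6D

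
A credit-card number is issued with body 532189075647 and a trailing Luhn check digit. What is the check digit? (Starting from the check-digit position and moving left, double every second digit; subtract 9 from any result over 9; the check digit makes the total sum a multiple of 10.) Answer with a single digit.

Partial digits right→left: 7 4 6 5 7 0 9 8 1 2 3 5
Double every second digit counting from the check-digit position (so the 1st, 3rd, 5th, ... of the partial from the right).
  doubled (with −9 where >9): 5 3 5 9 2 6 → sum 30
  kept as-is: 4 5 0 8 2 5 → sum 24
Total = 30 + 24 = 54.
Check digit = (10 − (54 mod 10)) mod 10 = 6.

6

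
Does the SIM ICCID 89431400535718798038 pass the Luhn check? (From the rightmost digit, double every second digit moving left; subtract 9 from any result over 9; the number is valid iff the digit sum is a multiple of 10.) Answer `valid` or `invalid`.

valid

From the right, keep odd positions and double even positions (subtract 9 from any doubled value over 9):
  doubled (positions 2,4,...): 6 7 5 2 1 1 0 2 8 7 → sum 39
  kept (positions 1,3,...): 8 0 9 8 7 3 0 4 3 9 → sum 51
Total = 90.
90 mod 10 = 0, so the number is valid.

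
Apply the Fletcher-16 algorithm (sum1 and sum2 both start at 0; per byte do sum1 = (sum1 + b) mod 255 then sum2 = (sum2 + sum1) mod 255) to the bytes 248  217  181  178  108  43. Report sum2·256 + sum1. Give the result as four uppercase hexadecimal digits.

0AD2

Running sums (mod 255):
  after byte 0 (248): sum1=248, sum2=248
  after byte 1 (217): sum1=210, sum2=203
  after byte 2 (181): sum1=136, sum2=84
  after byte 3 (178): sum1=59, sum2=143
  after byte 4 (108): sum1=167, sum2=55
  after byte 5 (43): sum1=210, sum2=10
Checksum = sum2·256 + sum1 = 10·256 + 210 = 2770 = 0x0AD2.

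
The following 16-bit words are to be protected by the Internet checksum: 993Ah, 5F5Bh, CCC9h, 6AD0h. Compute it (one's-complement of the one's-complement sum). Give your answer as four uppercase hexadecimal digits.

CFCF

One's-complement addition (fold any carry out of bit 15 back into bit 0):
  0x993A + 0x5F5B = 0x0F895
  0xF895 + 0xCCC9 = 0x1C55E → wrap carry → 0xC55F
  0xC55F + 0x6AD0 = 0x1302F → wrap carry → 0x3030
One's-complement sum = 0x3030.
Checksum = ~0x3030 & 0xFFFF = 0xCFCF.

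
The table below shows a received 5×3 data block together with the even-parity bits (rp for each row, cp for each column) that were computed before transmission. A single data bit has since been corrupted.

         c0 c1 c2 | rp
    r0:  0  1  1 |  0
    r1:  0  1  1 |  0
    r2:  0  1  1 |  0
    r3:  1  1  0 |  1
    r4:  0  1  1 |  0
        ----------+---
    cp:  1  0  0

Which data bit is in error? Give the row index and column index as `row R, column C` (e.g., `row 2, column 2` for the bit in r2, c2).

row 3, column 1

Recompute each row's even parity and compare to rp:
  r0: data parity 0, sent rp 0 → ok
  r1: data parity 0, sent rp 0 → ok
  r2: data parity 0, sent rp 0 → ok
  r3: data parity 0, sent rp 1 → mismatch
  r4: data parity 0, sent rp 0 → ok
Recompute each column's even parity and compare to cp:
  c0: data parity 1, sent cp 1 → ok
  c1: data parity 1, sent cp 0 → mismatch
  c2: data parity 0, sent cp 0 → ok
Exactly one row (r3) and one column (c1) fail → the flipped bit is at their intersection.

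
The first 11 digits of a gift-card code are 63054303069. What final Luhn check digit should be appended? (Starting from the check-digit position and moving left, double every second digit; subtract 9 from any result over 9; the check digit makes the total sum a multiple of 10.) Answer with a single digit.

0

Partial digits right→left: 9 6 0 3 0 3 4 5 0 3 6
Double every second digit counting from the check-digit position (so the 1st, 3rd, 5th, ... of the partial from the right).
  doubled (with −9 where >9): 9 0 0 8 0 3 → sum 20
  kept as-is: 6 3 3 5 3 → sum 20
Total = 20 + 20 = 40.
Check digit = (10 − (40 mod 10)) mod 10 = 0.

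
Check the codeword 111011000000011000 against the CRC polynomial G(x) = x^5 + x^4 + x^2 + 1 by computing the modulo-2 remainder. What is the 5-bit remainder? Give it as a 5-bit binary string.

Modulo-2 division of 111011000000011000 by 110101:
  pos 0: 111011 XOR 110101 = 001110
  pos 2: 111000 XOR 110101 = 001101
  pos 4: 110100 XOR 110101 = 000001
  pos 9: 100011 XOR 110101 = 010110
  pos 10: 101100 XOR 110101 = 011001
  pos 11: 110010 XOR 110101 = 000111
Remainder = 01110 (nonzero — an error is detected).

01110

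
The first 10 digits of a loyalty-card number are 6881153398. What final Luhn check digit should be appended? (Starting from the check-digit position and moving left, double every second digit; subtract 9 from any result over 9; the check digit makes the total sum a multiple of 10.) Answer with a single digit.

0

Partial digits right→left: 8 9 3 3 5 1 1 8 8 6
Double every second digit counting from the check-digit position (so the 1st, 3rd, 5th, ... of the partial from the right).
  doubled (with −9 where >9): 7 6 1 2 7 → sum 23
  kept as-is: 9 3 1 8 6 → sum 27
Total = 23 + 27 = 50.
Check digit = (10 − (50 mod 10)) mod 10 = 0.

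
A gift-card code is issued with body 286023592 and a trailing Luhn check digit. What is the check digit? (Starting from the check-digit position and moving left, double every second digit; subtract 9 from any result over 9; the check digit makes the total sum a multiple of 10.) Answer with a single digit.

4

Partial digits right→left: 2 9 5 3 2 0 6 8 2
Double every second digit counting from the check-digit position (so the 1st, 3rd, 5th, ... of the partial from the right).
  doubled (with −9 where >9): 4 1 4 3 4 → sum 16
  kept as-is: 9 3 0 8 → sum 20
Total = 16 + 20 = 36.
Check digit = (10 − (36 mod 10)) mod 10 = 4.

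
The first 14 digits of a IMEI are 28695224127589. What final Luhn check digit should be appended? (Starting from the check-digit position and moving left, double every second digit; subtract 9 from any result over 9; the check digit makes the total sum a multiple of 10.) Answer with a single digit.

Partial digits right→left: 9 8 5 7 2 1 4 2 2 5 9 6 8 2
Double every second digit counting from the check-digit position (so the 1st, 3rd, 5th, ... of the partial from the right).
  doubled (with −9 where >9): 9 1 4 8 4 9 7 → sum 42
  kept as-is: 8 7 1 2 5 6 2 → sum 31
Total = 42 + 31 = 73.
Check digit = (10 − (73 mod 10)) mod 10 = 7.

7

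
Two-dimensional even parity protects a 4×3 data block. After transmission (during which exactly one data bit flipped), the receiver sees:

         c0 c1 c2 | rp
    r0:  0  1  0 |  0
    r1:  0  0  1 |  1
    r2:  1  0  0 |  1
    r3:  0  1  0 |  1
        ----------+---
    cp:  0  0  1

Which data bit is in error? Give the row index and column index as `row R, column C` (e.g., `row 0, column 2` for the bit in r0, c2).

row 0, column 0

Recompute each row's even parity and compare to rp:
  r0: data parity 1, sent rp 0 → mismatch
  r1: data parity 1, sent rp 1 → ok
  r2: data parity 1, sent rp 1 → ok
  r3: data parity 1, sent rp 1 → ok
Recompute each column's even parity and compare to cp:
  c0: data parity 1, sent cp 0 → mismatch
  c1: data parity 0, sent cp 0 → ok
  c2: data parity 1, sent cp 1 → ok
Exactly one row (r0) and one column (c0) fail → the flipped bit is at their intersection.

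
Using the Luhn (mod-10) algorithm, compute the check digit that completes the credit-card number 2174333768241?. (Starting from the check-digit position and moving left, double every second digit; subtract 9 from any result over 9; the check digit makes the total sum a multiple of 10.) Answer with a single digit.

3

Partial digits right→left: 1 4 2 8 6 7 3 3 3 4 7 1 2
Double every second digit counting from the check-digit position (so the 1st, 3rd, 5th, ... of the partial from the right).
  doubled (with −9 where >9): 2 4 3 6 6 5 4 → sum 30
  kept as-is: 4 8 7 3 4 1 → sum 27
Total = 30 + 27 = 57.
Check digit = (10 − (57 mod 10)) mod 10 = 3.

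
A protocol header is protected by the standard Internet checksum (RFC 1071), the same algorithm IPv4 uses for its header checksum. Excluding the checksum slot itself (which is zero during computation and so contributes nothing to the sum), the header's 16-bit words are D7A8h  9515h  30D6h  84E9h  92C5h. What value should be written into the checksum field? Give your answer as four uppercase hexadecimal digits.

One's-complement addition (fold any carry out of bit 15 back into bit 0):
  0xD7A8 + 0x9515 = 0x16CBD → wrap carry → 0x6CBE
  0x6CBE + 0x30D6 = 0x09D94
  0x9D94 + 0x84E9 = 0x1227D → wrap carry → 0x227E
  0x227E + 0x92C5 = 0x0B543
One's-complement sum = 0xB543.
Checksum = ~0xB543 & 0xFFFF = 0x4ABC.

4ABC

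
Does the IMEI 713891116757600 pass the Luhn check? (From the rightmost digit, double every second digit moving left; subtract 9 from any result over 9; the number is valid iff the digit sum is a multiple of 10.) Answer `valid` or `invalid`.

valid

From the right, keep odd positions and double even positions (subtract 9 from any doubled value over 9):
  doubled (positions 2,4,...): 0 5 5 2 2 7 2 → sum 23
  kept (positions 1,3,...): 0 6 5 6 1 9 3 7 → sum 37
Total = 60.
60 mod 10 = 0, so the number is valid.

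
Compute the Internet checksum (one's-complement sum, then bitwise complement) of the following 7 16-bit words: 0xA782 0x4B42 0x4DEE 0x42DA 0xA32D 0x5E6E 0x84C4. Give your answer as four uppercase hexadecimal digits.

One's-complement addition (fold any carry out of bit 15 back into bit 0):
  0xA782 + 0x4B42 = 0x0F2C4
  0xF2C4 + 0x4DEE = 0x140B2 → wrap carry → 0x40B3
  0x40B3 + 0x42DA = 0x0838D
  0x838D + 0xA32D = 0x126BA → wrap carry → 0x26BB
  0x26BB + 0x5E6E = 0x08529
  0x8529 + 0x84C4 = 0x109ED → wrap carry → 0x09EE
One's-complement sum = 0x09EE.
Checksum = ~0x09EE & 0xFFFF = 0xF611.

F611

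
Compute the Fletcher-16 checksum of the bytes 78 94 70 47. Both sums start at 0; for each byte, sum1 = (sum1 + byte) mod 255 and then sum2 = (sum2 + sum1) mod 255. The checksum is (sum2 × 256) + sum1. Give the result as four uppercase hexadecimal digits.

Running sums (mod 255):
  after byte 0 (78): sum1=78, sum2=78
  after byte 1 (94): sum1=172, sum2=250
  after byte 2 (70): sum1=242, sum2=237
  after byte 3 (47): sum1=34, sum2=16
Checksum = sum2·256 + sum1 = 16·256 + 34 = 4130 = 0x1022.

1022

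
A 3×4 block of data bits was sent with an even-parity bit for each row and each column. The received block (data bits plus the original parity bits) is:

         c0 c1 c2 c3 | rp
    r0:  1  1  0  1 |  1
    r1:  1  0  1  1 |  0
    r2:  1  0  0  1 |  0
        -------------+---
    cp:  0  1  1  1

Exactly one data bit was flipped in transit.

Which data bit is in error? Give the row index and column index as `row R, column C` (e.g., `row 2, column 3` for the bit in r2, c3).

Recompute each row's even parity and compare to rp:
  r0: data parity 1, sent rp 1 → ok
  r1: data parity 1, sent rp 0 → mismatch
  r2: data parity 0, sent rp 0 → ok
Recompute each column's even parity and compare to cp:
  c0: data parity 1, sent cp 0 → mismatch
  c1: data parity 1, sent cp 1 → ok
  c2: data parity 1, sent cp 1 → ok
  c3: data parity 1, sent cp 1 → ok
Exactly one row (r1) and one column (c0) fail → the flipped bit is at their intersection.

row 1, column 0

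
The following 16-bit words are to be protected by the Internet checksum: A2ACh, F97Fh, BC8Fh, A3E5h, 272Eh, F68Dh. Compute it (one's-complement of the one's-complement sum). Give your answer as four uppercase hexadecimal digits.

One's-complement addition (fold any carry out of bit 15 back into bit 0):
  0xA2AC + 0xF97F = 0x19C2B → wrap carry → 0x9C2C
  0x9C2C + 0xBC8F = 0x158BB → wrap carry → 0x58BC
  0x58BC + 0xA3E5 = 0x0FCA1
  0xFCA1 + 0x272E = 0x123CF → wrap carry → 0x23D0
  0x23D0 + 0xF68D = 0x11A5D → wrap carry → 0x1A5E
One's-complement sum = 0x1A5E.
Checksum = ~0x1A5E & 0xFFFF = 0xE5A1.

E5A1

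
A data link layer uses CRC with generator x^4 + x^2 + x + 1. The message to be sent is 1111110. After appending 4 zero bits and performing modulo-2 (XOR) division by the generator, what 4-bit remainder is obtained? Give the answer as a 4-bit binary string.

1010

Append 4 zeros: 11111100000. Divide by 10111 (XOR where the leading bit is 1):
  pos 0: 11111 XOR 10111 = 01000
  pos 1: 10001 XOR 10111 = 00110
  pos 3: 11000 XOR 10111 = 01111
  pos 4: 11110 XOR 10111 = 01001
  pos 5: 10010 XOR 10111 = 00101
Remainder (last 4 bits) = 1010. This is the CRC / FCS.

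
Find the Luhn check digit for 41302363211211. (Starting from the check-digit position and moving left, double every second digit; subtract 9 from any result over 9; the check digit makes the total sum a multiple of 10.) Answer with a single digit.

Partial digits right→left: 1 1 2 1 1 2 3 6 3 2 0 3 1 4
Double every second digit counting from the check-digit position (so the 1st, 3rd, 5th, ... of the partial from the right).
  doubled (with −9 where >9): 2 4 2 6 6 0 2 → sum 22
  kept as-is: 1 1 2 6 2 3 4 → sum 19
Total = 22 + 19 = 41.
Check digit = (10 − (41 mod 10)) mod 10 = 9.

9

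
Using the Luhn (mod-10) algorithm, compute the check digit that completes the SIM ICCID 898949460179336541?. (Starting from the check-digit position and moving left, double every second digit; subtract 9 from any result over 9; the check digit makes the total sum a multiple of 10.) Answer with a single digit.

6

Partial digits right→left: 1 4 5 6 3 3 9 7 1 0 6 4 9 4 9 8 9 8
Double every second digit counting from the check-digit position (so the 1st, 3rd, 5th, ... of the partial from the right).
  doubled (with −9 where >9): 2 1 6 9 2 3 9 9 9 → sum 50
  kept as-is: 4 6 3 7 0 4 4 8 8 → sum 44
Total = 50 + 44 = 94.
Check digit = (10 − (94 mod 10)) mod 10 = 6.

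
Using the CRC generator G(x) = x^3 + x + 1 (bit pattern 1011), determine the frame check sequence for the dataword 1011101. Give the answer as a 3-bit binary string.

100

Append 3 zeros: 1011101000. Divide by 1011 (XOR where the leading bit is 1):
  pos 0: 1011 XOR 1011 = 0000
  pos 4: 1010 XOR 1011 = 0001
Remainder (last 3 bits) = 100. This is the CRC / FCS.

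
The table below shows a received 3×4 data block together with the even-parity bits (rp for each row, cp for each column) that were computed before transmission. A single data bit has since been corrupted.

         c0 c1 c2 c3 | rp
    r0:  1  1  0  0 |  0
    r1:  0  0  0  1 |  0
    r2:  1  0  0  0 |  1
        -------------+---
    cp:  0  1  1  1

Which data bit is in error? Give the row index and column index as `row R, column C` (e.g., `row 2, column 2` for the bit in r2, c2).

row 1, column 2

Recompute each row's even parity and compare to rp:
  r0: data parity 0, sent rp 0 → ok
  r1: data parity 1, sent rp 0 → mismatch
  r2: data parity 1, sent rp 1 → ok
Recompute each column's even parity and compare to cp:
  c0: data parity 0, sent cp 0 → ok
  c1: data parity 1, sent cp 1 → ok
  c2: data parity 0, sent cp 1 → mismatch
  c3: data parity 1, sent cp 1 → ok
Exactly one row (r1) and one column (c2) fail → the flipped bit is at their intersection.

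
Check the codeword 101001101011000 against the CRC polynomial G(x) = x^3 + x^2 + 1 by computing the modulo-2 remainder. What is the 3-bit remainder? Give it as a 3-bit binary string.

000

Modulo-2 division of 101001101011000 by 1101:
  pos 0: 1010 XOR 1101 = 0111
  pos 1: 1110 XOR 1101 = 0011
  pos 3: 1111 XOR 1101 = 0010
  pos 5: 1001 XOR 1101 = 0100
  pos 6: 1000 XOR 1101 = 0101
  pos 7: 1011 XOR 1101 = 0110
  pos 8: 1101 XOR 1101 = 0000
Remainder = 000 (zero — the frame passes the CRC check).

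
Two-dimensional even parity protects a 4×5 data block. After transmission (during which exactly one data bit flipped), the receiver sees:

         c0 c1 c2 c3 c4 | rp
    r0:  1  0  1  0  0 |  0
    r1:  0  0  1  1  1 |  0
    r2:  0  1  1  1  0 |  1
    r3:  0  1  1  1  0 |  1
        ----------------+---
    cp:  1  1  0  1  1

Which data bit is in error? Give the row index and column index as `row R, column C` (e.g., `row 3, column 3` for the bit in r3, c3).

Recompute each row's even parity and compare to rp:
  r0: data parity 0, sent rp 0 → ok
  r1: data parity 1, sent rp 0 → mismatch
  r2: data parity 1, sent rp 1 → ok
  r3: data parity 1, sent rp 1 → ok
Recompute each column's even parity and compare to cp:
  c0: data parity 1, sent cp 1 → ok
  c1: data parity 0, sent cp 1 → mismatch
  c2: data parity 0, sent cp 0 → ok
  c3: data parity 1, sent cp 1 → ok
  c4: data parity 1, sent cp 1 → ok
Exactly one row (r1) and one column (c1) fail → the flipped bit is at their intersection.

row 1, column 1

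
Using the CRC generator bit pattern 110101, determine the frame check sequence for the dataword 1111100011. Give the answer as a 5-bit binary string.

Append 5 zeros: 111110001100000. Divide by 110101 (XOR where the leading bit is 1):
  pos 0: 111110 XOR 110101 = 001011
  pos 2: 101100 XOR 110101 = 011001
  pos 3: 110011 XOR 110101 = 000110
  pos 6: 110100 XOR 110101 = 000001
Remainder (last 5 bits) = 01000. This is the CRC / FCS.

01000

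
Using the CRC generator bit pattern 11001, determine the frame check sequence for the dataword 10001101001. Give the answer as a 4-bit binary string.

1101

Append 4 zeros: 100011010010000. Divide by 11001 (XOR where the leading bit is 1):
  pos 0: 10001 XOR 11001 = 01000
  pos 1: 10001 XOR 11001 = 01000
  pos 2: 10000 XOR 11001 = 01001
  pos 3: 10011 XOR 11001 = 01010
  pos 4: 10100 XOR 11001 = 01101
  pos 5: 11010 XOR 11001 = 00011
  pos 8: 11100 XOR 11001 = 00101
  pos 10: 10100 XOR 11001 = 01101
Remainder (last 4 bits) = 1101. This is the CRC / FCS.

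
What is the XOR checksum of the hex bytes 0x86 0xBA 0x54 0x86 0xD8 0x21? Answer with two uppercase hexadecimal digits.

XOR the bytes together:
  start with 0x86
  0x86 ⊕ 0xBA = 0x3C
  0x3C ⊕ 0x54 = 0x68
  0x68 ⊕ 0x86 = 0xEE
  0xEE ⊕ 0xD8 = 0x36
  0x36 ⊕ 0x21 = 0x17

17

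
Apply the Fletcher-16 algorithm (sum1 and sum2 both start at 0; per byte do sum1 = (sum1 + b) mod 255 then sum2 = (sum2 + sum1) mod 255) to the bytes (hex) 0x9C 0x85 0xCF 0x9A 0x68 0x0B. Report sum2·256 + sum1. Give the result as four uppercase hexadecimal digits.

Running sums (mod 255):
  after byte 0 (0x9C): sum1=156, sum2=156
  after byte 1 (0x85): sum1=34, sum2=190
  after byte 2 (0xCF): sum1=241, sum2=176
  after byte 3 (0x9A): sum1=140, sum2=61
  after byte 4 (0x68): sum1=244, sum2=50
  after byte 5 (0x0B): sum1=0, sum2=50
Checksum = sum2·256 + sum1 = 50·256 + 0 = 12800 = 0x3200.

3200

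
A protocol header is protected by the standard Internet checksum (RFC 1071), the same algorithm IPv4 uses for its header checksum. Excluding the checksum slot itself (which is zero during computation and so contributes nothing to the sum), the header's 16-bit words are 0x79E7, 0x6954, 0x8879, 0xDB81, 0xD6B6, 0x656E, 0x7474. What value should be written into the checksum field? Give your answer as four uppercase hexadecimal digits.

One's-complement addition (fold any carry out of bit 15 back into bit 0):
  0x79E7 + 0x6954 = 0x0E33B
  0xE33B + 0x8879 = 0x16BB4 → wrap carry → 0x6BB5
  0x6BB5 + 0xDB81 = 0x14736 → wrap carry → 0x4737
  0x4737 + 0xD6B6 = 0x11DED → wrap carry → 0x1DEE
  0x1DEE + 0x656E = 0x0835C
  0x835C + 0x7474 = 0x0F7D0
One's-complement sum = 0xF7D0.
Checksum = ~0xF7D0 & 0xFFFF = 0x082F.

082F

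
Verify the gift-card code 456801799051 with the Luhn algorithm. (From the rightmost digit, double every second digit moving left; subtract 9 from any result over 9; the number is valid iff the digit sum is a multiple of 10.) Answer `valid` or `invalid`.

valid

From the right, keep odd positions and double even positions (subtract 9 from any doubled value over 9):
  doubled (positions 2,4,...): 1 9 5 0 3 8 → sum 26
  kept (positions 1,3,...): 1 0 9 1 8 5 → sum 24
Total = 50.
50 mod 10 = 0, so the number is valid.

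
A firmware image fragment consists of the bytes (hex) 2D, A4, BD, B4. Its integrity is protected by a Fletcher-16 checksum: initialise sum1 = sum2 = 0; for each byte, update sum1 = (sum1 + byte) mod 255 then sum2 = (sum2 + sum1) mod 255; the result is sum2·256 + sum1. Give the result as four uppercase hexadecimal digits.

D244

Running sums (mod 255):
  after byte 0 (2D): sum1=45, sum2=45
  after byte 1 (A4): sum1=209, sum2=254
  after byte 2 (BD): sum1=143, sum2=142
  after byte 3 (B4): sum1=68, sum2=210
Checksum = sum2·256 + sum1 = 210·256 + 68 = 53828 = 0xD244.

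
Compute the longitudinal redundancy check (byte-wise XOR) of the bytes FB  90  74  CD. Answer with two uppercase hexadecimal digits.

XOR the bytes together:
  start with 0xFB
  0xFB ⊕ 0x90 = 0x6B
  0x6B ⊕ 0x74 = 0x1F
  0x1F ⊕ 0xCD = 0xD2

D2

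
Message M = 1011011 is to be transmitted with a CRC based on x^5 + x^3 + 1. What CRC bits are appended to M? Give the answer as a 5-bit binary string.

10011

Append 5 zeros: 101101100000. Divide by 101001 (XOR where the leading bit is 1):
  pos 0: 101101 XOR 101001 = 000100
  pos 3: 100100 XOR 101001 = 001101
  pos 5: 110100 XOR 101001 = 011101
  pos 6: 111010 XOR 101001 = 010011
Remainder (last 5 bits) = 10011. This is the CRC / FCS.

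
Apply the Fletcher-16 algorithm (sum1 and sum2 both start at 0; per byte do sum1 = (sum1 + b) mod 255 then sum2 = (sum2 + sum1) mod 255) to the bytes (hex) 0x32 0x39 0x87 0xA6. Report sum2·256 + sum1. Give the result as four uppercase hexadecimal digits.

Running sums (mod 255):
  after byte 0 (0x32): sum1=50, sum2=50
  after byte 1 (0x39): sum1=107, sum2=157
  after byte 2 (0x87): sum1=242, sum2=144
  after byte 3 (0xA6): sum1=153, sum2=42
Checksum = sum2·256 + sum1 = 42·256 + 153 = 10905 = 0x2A99.

2A99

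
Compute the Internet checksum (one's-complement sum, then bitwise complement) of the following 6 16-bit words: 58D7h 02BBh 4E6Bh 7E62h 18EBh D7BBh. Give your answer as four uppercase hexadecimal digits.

E6F8

One's-complement addition (fold any carry out of bit 15 back into bit 0):
  0x58D7 + 0x02BB = 0x05B92
  0x5B92 + 0x4E6B = 0x0A9FD
  0xA9FD + 0x7E62 = 0x1285F → wrap carry → 0x2860
  0x2860 + 0x18EB = 0x0414B
  0x414B + 0xD7BB = 0x11906 → wrap carry → 0x1907
One's-complement sum = 0x1907.
Checksum = ~0x1907 & 0xFFFF = 0xE6F8.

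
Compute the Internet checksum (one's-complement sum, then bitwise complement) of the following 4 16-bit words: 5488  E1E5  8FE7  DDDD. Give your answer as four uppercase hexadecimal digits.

5BCC

One's-complement addition (fold any carry out of bit 15 back into bit 0):
  0x5488 + 0xE1E5 = 0x1366D → wrap carry → 0x366E
  0x366E + 0x8FE7 = 0x0C655
  0xC655 + 0xDDDD = 0x1A432 → wrap carry → 0xA433
One's-complement sum = 0xA433.
Checksum = ~0xA433 & 0xFFFF = 0x5BCC.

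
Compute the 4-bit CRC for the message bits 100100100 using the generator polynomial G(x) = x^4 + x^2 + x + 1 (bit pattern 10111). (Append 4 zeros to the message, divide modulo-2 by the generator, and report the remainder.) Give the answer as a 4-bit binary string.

Append 4 zeros: 1001001000000. Divide by 10111 (XOR where the leading bit is 1):
  pos 0: 10010 XOR 10111 = 00101
  pos 2: 10101 XOR 10111 = 00010
  pos 5: 10000 XOR 10111 = 00111
  pos 7: 11100 XOR 10111 = 01011
  pos 8: 10110 XOR 10111 = 00001
Remainder (last 4 bits) = 0001. This is the CRC / FCS.

0001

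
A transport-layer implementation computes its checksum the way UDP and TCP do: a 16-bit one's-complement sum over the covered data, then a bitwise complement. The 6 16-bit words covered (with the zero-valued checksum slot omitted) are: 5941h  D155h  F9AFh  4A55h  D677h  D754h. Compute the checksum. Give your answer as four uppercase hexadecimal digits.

E396

One's-complement addition (fold any carry out of bit 15 back into bit 0):
  0x5941 + 0xD155 = 0x12A96 → wrap carry → 0x2A97
  0x2A97 + 0xF9AF = 0x12446 → wrap carry → 0x2447
  0x2447 + 0x4A55 = 0x06E9C
  0x6E9C + 0xD677 = 0x14513 → wrap carry → 0x4514
  0x4514 + 0xD754 = 0x11C68 → wrap carry → 0x1C69
One's-complement sum = 0x1C69.
Checksum = ~0x1C69 & 0xFFFF = 0xE396.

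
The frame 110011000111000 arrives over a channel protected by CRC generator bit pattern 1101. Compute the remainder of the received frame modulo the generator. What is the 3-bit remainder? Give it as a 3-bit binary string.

111

Modulo-2 division of 110011000111000 by 1101:
  pos 0: 1100 XOR 1101 = 0001
  pos 3: 1110 XOR 1101 = 0011
  pos 5: 1100 XOR 1101 = 0001
  pos 8: 1111 XOR 1101 = 0010
  pos 10: 1000 XOR 1101 = 0101
  pos 11: 1010 XOR 1101 = 0111
Remainder = 111 (nonzero — an error is detected).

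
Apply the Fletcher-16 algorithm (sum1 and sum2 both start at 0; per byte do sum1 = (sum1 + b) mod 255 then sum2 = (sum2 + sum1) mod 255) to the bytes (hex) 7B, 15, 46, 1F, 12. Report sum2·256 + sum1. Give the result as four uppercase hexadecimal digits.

Running sums (mod 255):
  after byte 0 (7B): sum1=123, sum2=123
  after byte 1 (15): sum1=144, sum2=12
  after byte 2 (46): sum1=214, sum2=226
  after byte 3 (1F): sum1=245, sum2=216
  after byte 4 (12): sum1=8, sum2=224
Checksum = sum2·256 + sum1 = 224·256 + 8 = 57352 = 0xE008.

E008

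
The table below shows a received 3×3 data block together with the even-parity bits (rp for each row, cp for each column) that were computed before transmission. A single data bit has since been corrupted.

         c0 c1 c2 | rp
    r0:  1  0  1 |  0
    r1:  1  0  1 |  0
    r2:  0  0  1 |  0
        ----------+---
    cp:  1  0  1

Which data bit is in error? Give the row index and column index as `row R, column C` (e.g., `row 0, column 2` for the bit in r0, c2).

row 2, column 0

Recompute each row's even parity and compare to rp:
  r0: data parity 0, sent rp 0 → ok
  r1: data parity 0, sent rp 0 → ok
  r2: data parity 1, sent rp 0 → mismatch
Recompute each column's even parity and compare to cp:
  c0: data parity 0, sent cp 1 → mismatch
  c1: data parity 0, sent cp 0 → ok
  c2: data parity 1, sent cp 1 → ok
Exactly one row (r2) and one column (c0) fail → the flipped bit is at their intersection.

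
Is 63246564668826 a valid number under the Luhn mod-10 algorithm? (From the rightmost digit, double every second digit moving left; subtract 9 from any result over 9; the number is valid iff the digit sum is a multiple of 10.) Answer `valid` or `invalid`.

From the right, keep odd positions and double even positions (subtract 9 from any doubled value over 9):
  doubled (positions 2,4,...): 4 7 3 3 3 4 3 → sum 27
  kept (positions 1,3,...): 6 8 6 4 5 4 3 → sum 36
Total = 63.
63 mod 10 = 3, so the number is invalid.

invalid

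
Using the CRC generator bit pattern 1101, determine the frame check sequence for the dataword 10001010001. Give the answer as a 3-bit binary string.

Append 3 zeros: 10001010001000. Divide by 1101 (XOR where the leading bit is 1):
  pos 0: 1000 XOR 1101 = 0101
  pos 1: 1011 XOR 1101 = 0110
  pos 2: 1100 XOR 1101 = 0001
  pos 5: 1100 XOR 1101 = 0001
  pos 8: 1010 XOR 1101 = 0111
  pos 9: 1110 XOR 1101 = 0011
Remainder (last 3 bits) = 110. This is the CRC / FCS.

110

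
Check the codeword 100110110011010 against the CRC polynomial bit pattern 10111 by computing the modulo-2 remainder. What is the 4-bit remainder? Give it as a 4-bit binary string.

0000

Modulo-2 division of 100110110011010 by 10111:
  pos 0: 10011 XOR 10111 = 00100
  pos 2: 10001 XOR 10111 = 00110
  pos 4: 11010 XOR 10111 = 01101
  pos 5: 11010 XOR 10111 = 01101
  pos 6: 11011 XOR 10111 = 01100
  pos 7: 11001 XOR 10111 = 01110
  pos 8: 11100 XOR 10111 = 01011
  pos 9: 10111 XOR 10111 = 00000
Remainder = 0000 (zero — the frame passes the CRC check).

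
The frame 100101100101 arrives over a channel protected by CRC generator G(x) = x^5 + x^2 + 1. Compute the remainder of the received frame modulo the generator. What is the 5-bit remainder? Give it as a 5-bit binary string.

Modulo-2 division of 100101100101 by 100101:
  pos 0: 100101 XOR 100101 = 000000
  pos 6: 100101 XOR 100101 = 000000
Remainder = 00000 (zero — the frame passes the CRC check).

00000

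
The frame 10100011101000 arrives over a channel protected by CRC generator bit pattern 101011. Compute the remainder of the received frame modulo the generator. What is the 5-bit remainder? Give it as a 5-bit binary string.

00000

Modulo-2 division of 10100011101000 by 101011:
  pos 0: 101000 XOR 101011 = 000011
  pos 4: 111110 XOR 101011 = 010101
  pos 5: 101011 XOR 101011 = 000000
Remainder = 00000 (zero — the frame passes the CRC check).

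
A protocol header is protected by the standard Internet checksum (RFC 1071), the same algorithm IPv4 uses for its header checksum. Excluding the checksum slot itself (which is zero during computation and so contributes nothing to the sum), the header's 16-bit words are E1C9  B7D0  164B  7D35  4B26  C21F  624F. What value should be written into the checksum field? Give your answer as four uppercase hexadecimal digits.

634F

One's-complement addition (fold any carry out of bit 15 back into bit 0):
  0xE1C9 + 0xB7D0 = 0x19999 → wrap carry → 0x999A
  0x999A + 0x164B = 0x0AFE5
  0xAFE5 + 0x7D35 = 0x12D1A → wrap carry → 0x2D1B
  0x2D1B + 0x4B26 = 0x07841
  0x7841 + 0xC21F = 0x13A60 → wrap carry → 0x3A61
  0x3A61 + 0x624F = 0x09CB0
One's-complement sum = 0x9CB0.
Checksum = ~0x9CB0 & 0xFFFF = 0x634F.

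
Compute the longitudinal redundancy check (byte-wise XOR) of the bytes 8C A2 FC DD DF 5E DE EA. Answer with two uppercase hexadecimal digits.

XOR the bytes together:
  start with 0x8C
  0x8C ⊕ 0xA2 = 0x2E
  0x2E ⊕ 0xFC = 0xD2
  0xD2 ⊕ 0xDD = 0x0F
  0x0F ⊕ 0xDF = 0xD0
  0xD0 ⊕ 0x5E = 0x8E
  0x8E ⊕ 0xDE = 0x50
  0x50 ⊕ 0xEA = 0xBA

BA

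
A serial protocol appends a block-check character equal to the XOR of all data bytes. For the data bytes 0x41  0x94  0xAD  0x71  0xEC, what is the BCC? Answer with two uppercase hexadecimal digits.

XOR the bytes together:
  start with 0x41
  0x41 ⊕ 0x94 = 0xD5
  0xD5 ⊕ 0xAD = 0x78
  0x78 ⊕ 0x71 = 0x09
  0x09 ⊕ 0xEC = 0xE5

E5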